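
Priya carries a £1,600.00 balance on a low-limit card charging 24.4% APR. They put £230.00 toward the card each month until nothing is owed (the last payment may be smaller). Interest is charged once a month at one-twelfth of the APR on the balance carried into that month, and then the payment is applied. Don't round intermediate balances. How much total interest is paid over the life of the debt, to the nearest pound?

Monthly rate r = 24.4%/12 = 2.03333% = 0.0203333.
Payoff takes n = ⌈−ln(1 − rB₀/P)/ln(1+r)⌉ = ⌈7.576⌉ = 8 payments; the last is £133.15.
Total paid = 7·£230.00 + £133.15 = £1,743.15.
Total interest = total paid − principal = £1,743.15 − £1,600.00 = £143.15.

£143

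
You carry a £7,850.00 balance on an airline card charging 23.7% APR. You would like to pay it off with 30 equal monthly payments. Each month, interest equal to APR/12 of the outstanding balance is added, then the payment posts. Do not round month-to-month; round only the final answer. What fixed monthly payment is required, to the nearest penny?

Monthly rate r = 23.7%/12 = 1.975% = 0.01975.
Level-payment amortization: P = B₀·r / (1 − (1+r)^(−n)) = 7850.00·0.01975 / (1 − 1.01975^(−30)).
Denominator 1 − (1+r)^(−30) = 0.443854304.
P = 155.037 / 0.443854304 ≈ 349.30.

£349.30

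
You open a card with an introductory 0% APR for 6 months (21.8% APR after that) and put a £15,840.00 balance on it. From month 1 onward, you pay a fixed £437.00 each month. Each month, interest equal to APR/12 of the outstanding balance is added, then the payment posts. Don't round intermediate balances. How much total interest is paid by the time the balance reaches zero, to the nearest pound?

Promo months 1–6 at r₀ = 0%/12 = 0; months 7+ at r₁ = 21.8%/12 = 0.0181667.
After month 6 (no interest yet): B = £15,840.00 − 6·£437.00 = £13,218.00.
Then at r₁ with £437.00/mo: n₂ = −ln(1 − r₁·B/P)/ln(1+r₁) ≈ 44.29 → 45 more payments.
Total paid = 50·£437.00 + £127.39 = £21,977.39; interest = £21,977.39 − £15,840.00 = £6,137.39.

£6,137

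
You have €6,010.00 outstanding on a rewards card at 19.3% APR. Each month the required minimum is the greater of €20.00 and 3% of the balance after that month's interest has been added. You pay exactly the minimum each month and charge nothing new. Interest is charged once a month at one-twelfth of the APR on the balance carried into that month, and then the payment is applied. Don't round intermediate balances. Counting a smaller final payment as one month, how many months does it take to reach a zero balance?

Monthly rate r = 19.3%/12 = 1.60833% = 0.0160833.
While 3% of the post-interest balance exceeds €20.00, each month B ← (B·(1+r))·(1 − 0.03), i.e. B shrinks by the factor (1+r)·0.97 = 0.9856.
This holds for months 1–153. Entering month 154 the balance is €653.34; 3% of the post-interest balance is now below €20.00, so the flat €20.00 minimum applies from here.
From month 154 a fixed €20.00 at rate r clears €653.34 in 47 more payments. Total: 153 + 47 = 200 months.

200 months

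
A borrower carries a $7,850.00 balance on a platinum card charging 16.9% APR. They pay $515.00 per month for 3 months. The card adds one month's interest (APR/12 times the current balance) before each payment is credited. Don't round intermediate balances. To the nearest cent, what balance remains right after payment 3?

Monthly rate r = 16.9%/12 = 1.40833% = 0.0140833.
Each month: B ← B·(1+r) − $515.00.
Month 1: interest $110.55; balance after payment $7,445.55.
Month 2: interest $104.86; balance after payment $7,035.41.
Month 3: interest $99.08; balance after payment $6,619.49.

$6,619.49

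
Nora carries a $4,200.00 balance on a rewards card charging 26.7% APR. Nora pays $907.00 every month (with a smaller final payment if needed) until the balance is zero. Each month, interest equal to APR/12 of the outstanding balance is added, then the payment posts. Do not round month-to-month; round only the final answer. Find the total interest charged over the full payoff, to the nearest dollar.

$282

Monthly rate r = 26.7%/12 = 2.225% = 0.02225.
Payoff takes n = ⌈−ln(1 − rB₀/P)/ln(1+r)⌉ = ⌈4.941⌉ = 5 payments; the last is $854.16.
Total paid = 4·$907.00 + $854.16 = $4,482.16.
Total interest = total paid − principal = $4,482.16 − $4,200.00 = $282.16.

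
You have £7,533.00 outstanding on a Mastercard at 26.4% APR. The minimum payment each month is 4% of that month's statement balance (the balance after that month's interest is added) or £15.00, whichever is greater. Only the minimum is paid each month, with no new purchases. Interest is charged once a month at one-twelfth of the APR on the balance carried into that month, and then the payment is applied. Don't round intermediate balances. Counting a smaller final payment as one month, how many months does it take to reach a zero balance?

195 months

Monthly rate r = 26.4%/12 = 2.2% = 0.022.
While 4% of the post-interest balance exceeds £15.00, each month B ← (B·(1+r))·(1 − 0.04), i.e. B shrinks by the factor (1+r)·0.96 = 0.98112.
This holds for months 1–159. Entering month 160 the balance is £363.74; 4% of the post-interest balance is now below £15.00, so the flat £15.00 minimum applies from here.
From month 160 a fixed £15.00 at rate r clears £363.74 in 36 more payments. Total: 159 + 36 = 195 months.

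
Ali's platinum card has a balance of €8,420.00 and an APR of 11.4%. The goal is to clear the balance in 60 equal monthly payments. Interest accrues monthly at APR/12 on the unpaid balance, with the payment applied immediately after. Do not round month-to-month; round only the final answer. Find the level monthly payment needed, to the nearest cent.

Monthly rate r = 11.4%/12 = 0.95% = 0.0095.
Level-payment amortization: P = B₀·r / (1 − (1+r)^(−n)) = 8420.00·0.0095 / (1 − 1.0095^(−60)).
Denominator 1 − (1+r)^(−60) = 0.432950981.
P = 79.99 / 0.432950981 ≈ 184.76.

€184.76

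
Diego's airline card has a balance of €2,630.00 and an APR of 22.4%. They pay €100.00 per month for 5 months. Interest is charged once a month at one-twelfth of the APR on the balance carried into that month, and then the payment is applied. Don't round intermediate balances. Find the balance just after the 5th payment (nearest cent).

Monthly rate r = 22.4%/12 = 1.86667% = 0.0186667.
Each month: B ← B·(1+r) − €100.00.
Month 1: interest €49.09; balance after payment €2,579.09.
Month 2: interest €48.14; balance after payment €2,527.24.
Month 3: interest €47.18; balance after payment €2,474.41.
Month 4: interest €46.19; balance after payment €2,420.60.
Month 5: interest €45.18; balance after payment €2,365.79.

€2,365.79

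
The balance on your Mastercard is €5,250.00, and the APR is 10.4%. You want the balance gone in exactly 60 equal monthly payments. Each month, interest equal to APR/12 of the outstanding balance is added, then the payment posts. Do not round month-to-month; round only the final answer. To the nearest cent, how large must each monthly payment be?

€112.58

Monthly rate r = 10.4%/12 = 0.866667% = 0.00866667.
Level-payment amortization: P = B₀·r / (1 − (1+r)^(−n)) = 5250.00·0.00866667 / (1 − 1.00867^(−60)).
Denominator 1 − (1+r)^(−60) = 0.404145996.
P = 45.5 / 0.404145996 ≈ 112.58.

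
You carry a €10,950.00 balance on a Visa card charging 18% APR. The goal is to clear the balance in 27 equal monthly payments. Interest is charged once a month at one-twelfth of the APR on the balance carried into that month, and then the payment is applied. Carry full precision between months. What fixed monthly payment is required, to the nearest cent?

€496.20

Monthly rate r = 18%/12 = 1.5% = 0.015.
Level-payment amortization: P = B₀·r / (1 − (1+r)^(−n)) = 10950.00·0.015 / (1 − 1.015^(−27)).
Denominator 1 − (1+r)^(−27) = 0.331014262.
P = 164.25 / 0.331014262 ≈ 496.20.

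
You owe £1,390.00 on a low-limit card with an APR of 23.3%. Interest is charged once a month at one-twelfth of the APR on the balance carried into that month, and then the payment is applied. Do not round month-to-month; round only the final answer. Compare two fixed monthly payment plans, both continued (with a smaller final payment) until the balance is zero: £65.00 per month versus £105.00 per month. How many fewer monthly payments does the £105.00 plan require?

Monthly rate r = 23.3%/12 = 1.94167% = 0.0194167.
At £65.00/mo: n = ⌈−ln(1 − rB₀/P)/ln(1+r)⌉ = 28 payments (last £58.50); total interest = total paid − £1,390.00 = £423.50.
At £105.00/mo: 16 payments (last £47.50); total interest £232.50.
Payments saved = 28 − 16 = 12.

12 fewer payments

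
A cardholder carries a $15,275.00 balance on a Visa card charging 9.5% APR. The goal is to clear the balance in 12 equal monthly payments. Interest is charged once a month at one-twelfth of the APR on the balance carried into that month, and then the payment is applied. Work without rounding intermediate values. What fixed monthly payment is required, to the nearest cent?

Monthly rate r = 9.5%/12 = 0.791667% = 0.00791667.
Level-payment amortization: P = B₀·r / (1 − (1+r)^(−n)) = 15275.00·0.00791667 / (1 − 1.00792^(−12)).
Denominator 1 − (1+r)^(−12) = 0.0902868339.
P = 120.927 / 0.0902868339 ≈ 1339.37.

$1,339.37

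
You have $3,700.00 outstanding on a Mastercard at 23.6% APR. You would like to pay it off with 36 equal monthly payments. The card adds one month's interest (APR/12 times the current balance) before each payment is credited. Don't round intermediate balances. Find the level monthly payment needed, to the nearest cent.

Monthly rate r = 23.6%/12 = 1.96667% = 0.0196667.
Level-payment amortization: P = B₀·r / (1 − (1+r)^(−n)) = 3700.00·0.0196667 / (1 − 1.01967^(−36)).
Denominator 1 − (1+r)^(−36) = 0.503974506.
P = 72.7667 / 0.503974506 ≈ 144.39.

$144.39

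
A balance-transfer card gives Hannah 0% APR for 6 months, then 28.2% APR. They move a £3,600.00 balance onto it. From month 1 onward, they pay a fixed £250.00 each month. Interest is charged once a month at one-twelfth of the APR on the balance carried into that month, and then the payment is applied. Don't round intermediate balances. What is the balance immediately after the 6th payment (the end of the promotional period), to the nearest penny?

Promo months 1–6 at r₀ = 0%/12 = 0; months 7+ at r₁ = 28.2%/12 = 0.0235.
After month 6 (no interest yet): B = £3,600.00 − 6·£250.00 = £2,100.00.

£2,100.00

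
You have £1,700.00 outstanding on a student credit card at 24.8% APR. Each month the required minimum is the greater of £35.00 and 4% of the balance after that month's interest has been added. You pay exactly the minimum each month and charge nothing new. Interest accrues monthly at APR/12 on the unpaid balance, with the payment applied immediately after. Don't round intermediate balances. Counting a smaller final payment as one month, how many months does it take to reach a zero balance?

Monthly rate r = 24.8%/12 = 2.06667% = 0.0206667.
While 4% of the post-interest balance exceeds £35.00, each month B ← (B·(1+r))·(1 − 0.04), i.e. B shrinks by the factor (1+r)·0.96 = 0.97984.
This holds for months 1–34. Entering month 35 the balance is £850.60; 4% of the post-interest balance is now below £35.00, so the flat £35.00 minimum applies from here.
From month 35 a fixed £35.00 at rate r clears £850.60 in 35 more payments. Total: 34 + 35 = 69 months.

69 months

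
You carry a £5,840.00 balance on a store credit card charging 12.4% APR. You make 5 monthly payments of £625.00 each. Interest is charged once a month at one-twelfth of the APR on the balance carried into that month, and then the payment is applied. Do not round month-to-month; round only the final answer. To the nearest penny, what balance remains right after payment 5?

Monthly rate r = 12.4%/12 = 1.03333% = 0.0103333.
Each month: B ← B·(1+r) − £625.00.
Month 1: interest £60.35; balance after payment £5,275.35.
Month 2: interest £54.51; balance after payment £4,704.86.
Month 3: interest £48.62; balance after payment £4,128.48.
Month 4: interest £42.66; balance after payment £3,546.14.
Month 5: interest £36.64; balance after payment £2,957.78.

£2,957.78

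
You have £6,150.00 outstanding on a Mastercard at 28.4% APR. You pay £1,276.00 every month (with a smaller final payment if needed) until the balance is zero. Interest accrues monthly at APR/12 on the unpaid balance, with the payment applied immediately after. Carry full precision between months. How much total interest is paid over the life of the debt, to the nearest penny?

£459.10

Monthly rate r = 28.4%/12 = 2.36667% = 0.0236667.
Payoff takes n = ⌈−ln(1 − rB₀/P)/ln(1+r)⌉ = ⌈5.178⌉ = 6 payments; the last is £229.10.
Total paid = 5·£1,276.00 + £229.10 = £6,609.10.
Total interest = total paid − principal = £6,609.10 − £6,150.00 = £459.10.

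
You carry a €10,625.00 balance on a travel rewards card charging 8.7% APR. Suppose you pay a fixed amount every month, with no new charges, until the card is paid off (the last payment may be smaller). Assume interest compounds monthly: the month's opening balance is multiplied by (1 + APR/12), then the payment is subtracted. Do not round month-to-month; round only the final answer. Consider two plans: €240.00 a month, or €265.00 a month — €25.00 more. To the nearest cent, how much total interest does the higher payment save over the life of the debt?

Monthly rate r = 8.7%/12 = 0.725% = 0.00725.
At €240.00/mo: n = ⌈−ln(1 − rB₀/P)/ln(1+r)⌉ = 54 payments (last €140.30); total interest = total paid − €10,625.00 = €2,235.30.
At €265.00/mo: 48 payments (last €144.53); total interest €1,974.53.
Interest saved = €2,235.30 − €1,974.53 = €260.77.

€260.77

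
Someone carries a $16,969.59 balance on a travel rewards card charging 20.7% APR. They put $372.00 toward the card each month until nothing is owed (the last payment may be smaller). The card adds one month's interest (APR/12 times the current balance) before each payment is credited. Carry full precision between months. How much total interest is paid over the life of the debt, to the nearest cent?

Monthly rate r = 20.7%/12 = 1.725% = 0.01725.
Payoff takes n = ⌈−ln(1 − rB₀/P)/ln(1+r)⌉ = ⌈90.393⌉ = 91 payments; the last is $146.81.
Total paid = 90·$372.00 + $146.81 = $33,626.81.
Total interest = total paid − principal = $33,626.81 − $16,969.59 = $16,657.22.

$16,657.22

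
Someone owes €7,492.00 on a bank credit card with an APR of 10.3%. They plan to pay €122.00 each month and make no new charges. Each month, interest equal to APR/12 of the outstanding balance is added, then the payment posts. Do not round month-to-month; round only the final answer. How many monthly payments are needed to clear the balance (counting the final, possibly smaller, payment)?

Monthly rate r = 10.3%/12 = 0.858333% = 0.00858333.
Recurrence: B ← B·(1+r) − €122.00.
Month 1: interest €64.31; balance after payment €7,434.31.
Month 2: interest €63.81; balance after payment €7,376.12.
Closed form: n = −ln(1 − rB₀/P)/ln(1+r) = −ln(0.4729)/ln(1.00858) ≈ 87.621, so the balance reaches zero during payment 88.

88 payments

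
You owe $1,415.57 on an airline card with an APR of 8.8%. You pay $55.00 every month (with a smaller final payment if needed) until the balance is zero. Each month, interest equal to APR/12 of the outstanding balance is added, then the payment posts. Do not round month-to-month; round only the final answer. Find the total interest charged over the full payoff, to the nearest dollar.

$159

Monthly rate r = 8.8%/12 = 0.733333% = 0.00733333.
Payoff takes n = ⌈−ln(1 − rB₀/P)/ln(1+r)⌉ = ⌈28.628⌉ = 29 payments; the last is $34.57.
Total paid = 28·$55.00 + $34.57 = $1,574.57.
Total interest = total paid − principal = $1,574.57 − $1,415.57 = $159.00.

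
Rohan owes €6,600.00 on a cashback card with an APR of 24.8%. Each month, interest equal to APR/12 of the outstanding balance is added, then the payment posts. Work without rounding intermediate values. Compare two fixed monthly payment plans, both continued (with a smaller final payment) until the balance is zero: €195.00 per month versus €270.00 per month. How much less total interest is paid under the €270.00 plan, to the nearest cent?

€2,173.98

Monthly rate r = 24.8%/12 = 2.06667% = 0.0206667.
At €195.00/mo: n = ⌈−ln(1 − rB₀/P)/ln(1+r)⌉ = 59 payments (last €151.12); total interest = total paid − €6,600.00 = €4,861.12.
At €270.00/mo: 35 payments (last €107.14); total interest €2,687.14.
Interest saved = €4,861.12 − €2,687.14 = €2,173.98.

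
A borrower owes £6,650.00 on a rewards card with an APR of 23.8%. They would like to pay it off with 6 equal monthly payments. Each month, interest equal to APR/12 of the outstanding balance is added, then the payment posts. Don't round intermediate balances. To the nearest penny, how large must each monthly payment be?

£1,186.53

Monthly rate r = 23.8%/12 = 1.98333% = 0.0198333.
Level-payment amortization: P = B₀·r / (1 − (1+r)^(−n)) = 6650.00·0.0198333 / (1 − 1.01983^(−6)).
Denominator 1 − (1+r)^(−6) = 0.11115756.
P = 131.892 / 0.11115756 ≈ 1186.53.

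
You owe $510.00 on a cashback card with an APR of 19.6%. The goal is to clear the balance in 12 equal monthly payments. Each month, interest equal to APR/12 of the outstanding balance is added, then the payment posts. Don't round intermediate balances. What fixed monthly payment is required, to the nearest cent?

$47.15

Monthly rate r = 19.6%/12 = 1.63333% = 0.0163333.
Level-payment amortization: P = B₀·r / (1 − (1+r)^(−n)) = 510.00·0.0163333 / (1 − 1.01633^(−12)).
Denominator 1 − (1+r)^(−12) = 0.176685121.
P = 8.33 / 0.176685121 ≈ 47.15.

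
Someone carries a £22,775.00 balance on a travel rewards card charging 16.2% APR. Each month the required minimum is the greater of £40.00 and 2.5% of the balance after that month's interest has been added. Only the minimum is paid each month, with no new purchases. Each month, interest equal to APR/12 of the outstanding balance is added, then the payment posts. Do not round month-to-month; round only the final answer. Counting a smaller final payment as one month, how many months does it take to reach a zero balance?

281 months

Monthly rate r = 16.2%/12 = 1.35% = 0.0135.
While 2.5% of the post-interest balance exceeds £40.00, each month B ← (B·(1+r))·(1 − 0.025), i.e. B shrinks by the factor (1+r)·0.975 = 0.98816.
This holds for months 1–225. Entering month 226 the balance is £1,562.58; 2.5% of the post-interest balance is now below £40.00, so the flat £40.00 minimum applies from here.
From month 226 a fixed £40.00 at rate r clears £1,562.58 in 56 more payments. Total: 225 + 56 = 281 months.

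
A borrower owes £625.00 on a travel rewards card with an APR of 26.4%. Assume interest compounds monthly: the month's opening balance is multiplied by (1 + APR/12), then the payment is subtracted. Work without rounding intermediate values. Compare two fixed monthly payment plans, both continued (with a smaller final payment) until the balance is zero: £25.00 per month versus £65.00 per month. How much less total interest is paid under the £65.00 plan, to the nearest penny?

Monthly rate r = 26.4%/12 = 2.2% = 0.022.
At £25.00/mo: n = ⌈−ln(1 − rB₀/P)/ln(1+r)⌉ = 37 payments (last £17.40); total interest = total paid − £625.00 = £292.40.
At £65.00/mo: 11 payments (last £59.96); total interest £84.96.
Interest saved = £292.40 − £84.96 = £207.44.

£207.44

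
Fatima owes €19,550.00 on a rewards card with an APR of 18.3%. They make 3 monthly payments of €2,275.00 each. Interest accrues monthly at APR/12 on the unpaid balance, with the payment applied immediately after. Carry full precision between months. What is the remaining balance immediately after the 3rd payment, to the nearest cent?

€13,528.51

Monthly rate r = 18.3%/12 = 1.525% = 0.01525.
Each month: B ← B·(1+r) − €2,275.00.
Month 1: interest €298.14; balance after payment €17,573.14.
Month 2: interest €267.99; balance after payment €15,566.13.
Month 3: interest €237.38; balance after payment €13,528.51.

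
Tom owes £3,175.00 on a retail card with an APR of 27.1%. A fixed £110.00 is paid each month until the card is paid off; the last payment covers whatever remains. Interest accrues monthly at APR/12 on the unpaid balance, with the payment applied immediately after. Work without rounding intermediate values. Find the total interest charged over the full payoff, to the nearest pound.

Monthly rate r = 27.1%/12 = 2.25833% = 0.0225833.
Payoff takes n = ⌈−ln(1 − rB₀/P)/ln(1+r)⌉ = ⌈47.245⌉ = 48 payments; the last is £27.20.
Total paid = 47·£110.00 + £27.20 = £5,197.20.
Total interest = total paid − principal = £5,197.20 − £3,175.00 = £2,022.20.

£2,022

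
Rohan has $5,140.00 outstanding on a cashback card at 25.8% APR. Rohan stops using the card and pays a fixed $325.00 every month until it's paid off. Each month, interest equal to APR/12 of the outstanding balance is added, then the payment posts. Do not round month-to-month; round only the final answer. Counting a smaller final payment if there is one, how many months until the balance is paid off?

20 months

Monthly rate r = 25.8%/12 = 2.15% = 0.0215.
Recurrence: B ← B·(1+r) − $325.00.
Month 1: interest $110.51; balance after payment $4,925.51.
Month 2: interest $105.90; balance after payment $4,706.41.
Closed form: n = −ln(1 − rB₀/P)/ln(1+r) = −ln(0.65997)/ln(1.0215) ≈ 19.536, so the balance reaches zero during payment 20.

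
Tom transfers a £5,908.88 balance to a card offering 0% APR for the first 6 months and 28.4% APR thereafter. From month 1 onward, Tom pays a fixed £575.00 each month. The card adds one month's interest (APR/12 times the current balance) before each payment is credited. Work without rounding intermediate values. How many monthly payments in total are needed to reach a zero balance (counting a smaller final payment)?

11 payments

Promo months 1–6 at r₀ = 0%/12 = 0; months 7+ at r₁ = 28.4%/12 = 0.0236667.
After month 6 (no interest yet): B = £5,908.88 − 6·£575.00 = £2,458.88.
Then at r₁ with £575.00/mo: n₂ = −ln(1 − r₁·B/P)/ln(1+r₁) ≈ 4.56 → 5 more payments.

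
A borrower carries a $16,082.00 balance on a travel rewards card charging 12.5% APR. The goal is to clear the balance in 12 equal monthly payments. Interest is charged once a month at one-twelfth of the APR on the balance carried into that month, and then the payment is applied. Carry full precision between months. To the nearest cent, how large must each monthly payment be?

$1,432.63

Monthly rate r = 12.5%/12 = 1.04167% = 0.0104167.
Level-payment amortization: P = B₀·r / (1 − (1+r)^(−n)) = 16082.00·0.0104167 / (1 − 1.01042^(−12)).
Denominator 1 − (1+r)^(−12) = 0.11693233.
P = 167.521 / 0.11693233 ≈ 1432.63.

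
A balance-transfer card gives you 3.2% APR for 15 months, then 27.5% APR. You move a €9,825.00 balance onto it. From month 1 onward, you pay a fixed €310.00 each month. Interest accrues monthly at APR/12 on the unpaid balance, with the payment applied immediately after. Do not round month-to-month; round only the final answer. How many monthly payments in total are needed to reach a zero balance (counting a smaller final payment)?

38 payments

Promo months 1–15 at r₀ = 3.2%/12 = 0.00266667; months 16+ at r₁ = 27.5%/12 = 0.0229167.
After month 15: iterate B ← B·(1+r₀) − €310.00 for 15 months → €5,487.61.
Then at r₁ with €310.00/mo: n₂ = −ln(1 − r₁·B/P)/ln(1+r₁) ≈ 22.96 → 23 more payments.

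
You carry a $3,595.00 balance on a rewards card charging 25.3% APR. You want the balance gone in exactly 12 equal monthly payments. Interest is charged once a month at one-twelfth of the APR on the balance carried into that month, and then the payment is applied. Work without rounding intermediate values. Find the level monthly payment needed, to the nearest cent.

Monthly rate r = 25.3%/12 = 2.10833% = 0.0210833.
Level-payment amortization: P = B₀·r / (1 − (1+r)^(−n)) = 3595.00·0.0210833 / (1 − 1.02108^(−12)).
Denominator 1 − (1+r)^(−12) = 0.221487213.
P = 75.7946 / 0.221487213 ≈ 342.21.

$342.21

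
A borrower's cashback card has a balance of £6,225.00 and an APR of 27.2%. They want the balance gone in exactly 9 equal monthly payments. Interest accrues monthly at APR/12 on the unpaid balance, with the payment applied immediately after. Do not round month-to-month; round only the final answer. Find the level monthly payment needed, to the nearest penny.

Monthly rate r = 27.2%/12 = 2.26667% = 0.0226667.
Level-payment amortization: P = B₀·r / (1 − (1+r)^(−n)) = 6225.00·0.0226667 / (1 − 1.02267^(−9)).
Denominator 1 − (1+r)^(−9) = 0.182678177.
P = 141.1 / 0.182678177 ≈ 772.40.

£772.40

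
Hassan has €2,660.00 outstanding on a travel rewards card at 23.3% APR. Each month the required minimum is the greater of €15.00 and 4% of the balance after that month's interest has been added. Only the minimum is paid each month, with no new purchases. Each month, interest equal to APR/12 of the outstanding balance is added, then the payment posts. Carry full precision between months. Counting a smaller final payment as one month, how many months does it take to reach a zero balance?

126 months

Monthly rate r = 23.3%/12 = 1.94167% = 0.0194167.
While 4% of the post-interest balance exceeds €15.00, each month B ← (B·(1+r))·(1 − 0.04), i.e. B shrinks by the factor (1+r)·0.96 = 0.97864.
This holds for months 1–92. Entering month 93 the balance is €364.92; 4% of the post-interest balance is now below €15.00, so the flat €15.00 minimum applies from here.
From month 93 a fixed €15.00 at rate r clears €364.92 in 34 more payments. Total: 92 + 34 = 126 months.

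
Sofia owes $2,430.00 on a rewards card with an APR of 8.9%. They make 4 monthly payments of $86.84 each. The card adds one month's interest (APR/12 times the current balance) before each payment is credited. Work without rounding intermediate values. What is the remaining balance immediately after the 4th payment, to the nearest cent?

Monthly rate r = 8.9%/12 = 0.741667% = 0.00741667.
Each month: B ← B·(1+r) − $86.84.
Month 1: interest $18.02; balance after payment $2,361.18.
Month 2: interest $17.51; balance after payment $2,291.85.
Month 3: interest $17.00; balance after payment $2,222.01.
Month 4: interest $16.48; balance after payment $2,151.65.

$2,151.65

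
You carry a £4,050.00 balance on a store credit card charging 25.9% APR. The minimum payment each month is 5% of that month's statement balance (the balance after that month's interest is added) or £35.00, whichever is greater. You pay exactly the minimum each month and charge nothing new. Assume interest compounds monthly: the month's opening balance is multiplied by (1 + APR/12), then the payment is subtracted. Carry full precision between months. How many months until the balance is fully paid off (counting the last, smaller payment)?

Monthly rate r = 25.9%/12 = 2.15833% = 0.0215833.
While 5% of the post-interest balance exceeds £35.00, each month B ← (B·(1+r))·(1 − 0.05), i.e. B shrinks by the factor (1+r)·0.95 = 0.9705.
This holds for months 1–60. Entering month 61 the balance is £671.89; 5% of the post-interest balance is now below £35.00, so the flat £35.00 minimum applies from here.
From month 61 a fixed £35.00 at rate r clears £671.89 in 26 more payments. Total: 60 + 26 = 86 months.

86 months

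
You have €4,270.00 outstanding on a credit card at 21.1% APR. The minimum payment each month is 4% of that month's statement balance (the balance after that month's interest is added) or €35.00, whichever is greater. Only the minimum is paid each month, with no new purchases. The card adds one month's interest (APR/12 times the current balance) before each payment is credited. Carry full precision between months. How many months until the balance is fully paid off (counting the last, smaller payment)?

101 months

Monthly rate r = 21.1%/12 = 1.75833% = 0.0175833.
While 4% of the post-interest balance exceeds €35.00, each month B ← (B·(1+r))·(1 − 0.04), i.e. B shrinks by the factor (1+r)·0.96 = 0.97688.
This holds for months 1–69. Entering month 70 the balance is €850.10; 4% of the post-interest balance is now below €35.00, so the flat €35.00 minimum applies from here.
From month 70 a fixed €35.00 at rate r clears €850.10 in 32 more payments. Total: 69 + 32 = 101 months.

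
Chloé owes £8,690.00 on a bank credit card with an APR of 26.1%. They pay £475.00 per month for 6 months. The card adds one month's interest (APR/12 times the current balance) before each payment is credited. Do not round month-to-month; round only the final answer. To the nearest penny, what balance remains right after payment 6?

Monthly rate r = 26.1%/12 = 2.175% = 0.02175.
Each month: B ← B·(1+r) − £475.00.
Month 1: interest £189.01; balance after payment £8,404.01.
Month 2: interest £182.79; balance after payment £8,111.79.
Month 3: interest £176.43; balance after payment £7,813.23.
Month 4: interest £169.94; balance after payment £7,508.16.
Month 5: interest £163.30; balance after payment £7,196.47.
Month 6: interest £156.52; balance after payment £6,877.99.

£6,877.99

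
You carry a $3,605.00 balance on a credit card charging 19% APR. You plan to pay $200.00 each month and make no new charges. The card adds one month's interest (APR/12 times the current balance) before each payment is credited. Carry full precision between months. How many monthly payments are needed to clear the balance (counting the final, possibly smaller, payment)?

22 payments

Monthly rate r = 19%/12 = 1.58333% = 0.0158333.
Recurrence: B ← B·(1+r) − $200.00.
Month 1: interest $57.08; balance after payment $3,462.08.
Month 2: interest $54.82; balance after payment $3,316.90.
Closed form: n = −ln(1 − rB₀/P)/ln(1+r) = −ln(0.7146)/ln(1.01583) ≈ 21.390, so the balance reaches zero during payment 22.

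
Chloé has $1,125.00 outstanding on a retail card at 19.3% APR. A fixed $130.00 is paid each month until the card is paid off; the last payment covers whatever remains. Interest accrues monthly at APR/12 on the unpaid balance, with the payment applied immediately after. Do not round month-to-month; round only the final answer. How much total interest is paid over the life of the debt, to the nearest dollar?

Monthly rate r = 19.3%/12 = 1.60833% = 0.0160833.
Payoff takes n = ⌈−ln(1 − rB₀/P)/ln(1+r)⌉ = ⌈9.393⌉ = 10 payments; the last is $51.37.
Total paid = 9·$130.00 + $51.37 = $1,221.37.
Total interest = total paid − principal = $1,221.37 − $1,125.00 = $96.37.

$96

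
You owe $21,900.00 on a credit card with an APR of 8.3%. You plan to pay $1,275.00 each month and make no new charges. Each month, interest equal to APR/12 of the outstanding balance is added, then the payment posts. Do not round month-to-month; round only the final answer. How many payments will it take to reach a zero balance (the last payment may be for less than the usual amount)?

Monthly rate r = 8.3%/12 = 0.691667% = 0.00691667.
Recurrence: B ← B·(1+r) − $1,275.00.
Month 1: interest $151.48; balance after payment $20,776.47.
Month 2: interest $143.70; balance after payment $19,645.18.
Closed form: n = −ln(1 − rB₀/P)/ln(1+r) = −ln(0.8812)/ln(1.00692) ≈ 18.349, so the balance reaches zero during payment 19.

19 payments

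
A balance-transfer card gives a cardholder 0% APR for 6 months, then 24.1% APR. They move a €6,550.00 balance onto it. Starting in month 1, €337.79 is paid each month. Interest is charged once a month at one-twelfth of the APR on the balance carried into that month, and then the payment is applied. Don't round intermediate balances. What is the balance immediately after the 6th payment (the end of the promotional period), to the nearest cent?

€4,523.26

Promo months 1–6 at r₀ = 0%/12 = 0; months 7+ at r₁ = 24.1%/12 = 0.0200833.
After month 6 (no interest yet): B = €6,550.00 − 6·€337.79 = €4,523.26.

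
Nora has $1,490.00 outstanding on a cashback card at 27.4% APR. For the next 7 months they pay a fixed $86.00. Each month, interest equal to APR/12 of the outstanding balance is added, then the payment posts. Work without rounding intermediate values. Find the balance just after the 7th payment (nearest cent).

$1,100.26

Monthly rate r = 27.4%/12 = 2.28333% = 0.0228333.
Each month: B ← B·(1+r) − $86.00.
Month 1: interest $34.02; balance after payment $1,438.02.
Month 2: interest $32.83; balance after payment $1,384.86.
Month 3: interest $31.62; balance after payment $1,330.48.
Month 4: interest $30.38; balance after payment $1,274.86.
Month 5: interest $29.11; balance after payment $1,217.97.
Month 6: interest $27.81; balance after payment $1,159.78.
Month 7: interest $26.48; balance after payment $1,100.26.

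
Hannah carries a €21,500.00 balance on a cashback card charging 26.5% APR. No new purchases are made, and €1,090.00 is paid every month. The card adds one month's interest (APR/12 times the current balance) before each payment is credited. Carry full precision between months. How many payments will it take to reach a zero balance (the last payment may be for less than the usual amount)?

27 months

Monthly rate r = 26.5%/12 = 2.20833% = 0.0220833.
Recurrence: B ← B·(1+r) − €1,090.00.
Month 1: interest €474.79; balance after payment €20,884.79.
Month 2: interest €461.21; balance after payment €20,256.00.
Closed form: n = −ln(1 − rB₀/P)/ln(1+r) = −ln(0.56441)/ln(1.02208) ≈ 26.186, so the balance reaches zero during payment 27.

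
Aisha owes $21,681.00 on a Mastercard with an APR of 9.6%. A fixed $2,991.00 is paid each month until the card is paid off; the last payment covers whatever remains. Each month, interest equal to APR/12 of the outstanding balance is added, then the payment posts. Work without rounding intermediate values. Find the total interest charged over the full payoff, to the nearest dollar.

Monthly rate r = 9.6%/12 = 0.8% = 0.008.
Payoff takes n = ⌈−ln(1 − rB₀/P)/ln(1+r)⌉ = ⌈7.497⌉ = 8 payments; the last is $1,490.25.
Total paid = 7·$2,991.00 + $1,490.25 = $22,427.25.
Total interest = total paid − principal = $22,427.25 − $21,681.00 = $746.25.

$746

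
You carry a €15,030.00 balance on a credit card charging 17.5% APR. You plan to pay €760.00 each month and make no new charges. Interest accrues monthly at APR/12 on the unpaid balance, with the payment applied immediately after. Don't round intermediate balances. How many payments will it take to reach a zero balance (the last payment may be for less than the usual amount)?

Monthly rate r = 17.5%/12 = 1.45833% = 0.0145833.
Recurrence: B ← B·(1+r) − €760.00.
Month 1: interest €219.19; balance after payment €14,489.19.
Month 2: interest €211.30; balance after payment €13,940.49.
Closed form: n = −ln(1 − rB₀/P)/ln(1+r) = −ln(0.7116)/ln(1.01458) ≈ 23.501, so the balance reaches zero during payment 24.

24 payments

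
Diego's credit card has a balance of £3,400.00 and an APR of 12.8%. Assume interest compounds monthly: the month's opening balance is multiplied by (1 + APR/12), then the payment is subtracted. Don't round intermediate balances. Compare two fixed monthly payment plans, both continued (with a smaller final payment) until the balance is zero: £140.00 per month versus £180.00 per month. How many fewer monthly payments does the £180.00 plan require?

Monthly rate r = 12.8%/12 = 1.06667% = 0.0106667.
At £140.00/mo: n = ⌈−ln(1 − rB₀/P)/ln(1+r)⌉ = 29 payments (last £36.22); total interest = total paid − £3,400.00 = £556.22.
At £180.00/mo: 22 payments (last £37.20); total interest £417.20.
Payments saved = 29 − 22 = 7.

7 fewer payments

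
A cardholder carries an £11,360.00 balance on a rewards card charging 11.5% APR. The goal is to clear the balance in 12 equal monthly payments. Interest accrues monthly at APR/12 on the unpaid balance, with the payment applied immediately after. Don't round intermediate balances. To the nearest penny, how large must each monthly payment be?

£1,006.67

Monthly rate r = 11.5%/12 = 0.958333% = 0.00958333.
Level-payment amortization: P = B₀·r / (1 − (1+r)^(−n)) = 11360.00·0.00958333 / (1 − 1.00958^(−12)).
Denominator 1 − (1+r)^(−12) = 0.108145658.
P = 108.867 / 0.108145658 ≈ 1006.67.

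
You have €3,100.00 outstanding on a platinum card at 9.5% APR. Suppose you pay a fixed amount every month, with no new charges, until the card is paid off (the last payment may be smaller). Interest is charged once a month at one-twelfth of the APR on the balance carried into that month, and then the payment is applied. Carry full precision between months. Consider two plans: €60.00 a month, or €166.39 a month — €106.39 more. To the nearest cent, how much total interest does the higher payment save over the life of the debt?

€634.93

Monthly rate r = 9.5%/12 = 0.791667% = 0.00791667.
At €60.00/mo: n = ⌈−ln(1 − rB₀/P)/ln(1+r)⌉ = 67 payments (last €42.23); total interest = total paid − €3,100.00 = €902.23.
At €166.39/mo: 21 payments (last €39.50); total interest €267.30.
Interest saved = €902.23 − €267.30 = €634.93.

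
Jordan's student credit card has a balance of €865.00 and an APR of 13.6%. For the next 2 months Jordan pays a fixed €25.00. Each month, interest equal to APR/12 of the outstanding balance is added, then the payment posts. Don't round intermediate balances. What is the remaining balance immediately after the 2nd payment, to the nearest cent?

Monthly rate r = 13.6%/12 = 1.13333% = 0.0113333.
Each month: B ← B·(1+r) − €25.00.
Month 1: interest €9.80; balance after payment €849.80.
Month 2: interest €9.63; balance after payment €834.43.

€834.43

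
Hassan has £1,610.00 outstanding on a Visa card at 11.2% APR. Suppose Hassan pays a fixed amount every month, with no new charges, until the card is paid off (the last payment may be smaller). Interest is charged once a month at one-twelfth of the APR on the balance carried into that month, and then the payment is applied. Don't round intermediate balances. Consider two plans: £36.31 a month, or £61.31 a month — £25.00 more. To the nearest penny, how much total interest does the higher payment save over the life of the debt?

£232.24

Monthly rate r = 11.2%/12 = 0.933333% = 0.00933333.
At £36.31/mo: n = ⌈−ln(1 − rB₀/P)/ln(1+r)⌉ = 58 payments (last £18.16); total interest = total paid − £1,610.00 = £477.83.
At £61.31/mo: 31 payments (last £16.29); total interest £245.59.
Interest saved = £477.83 − £245.59 = £232.24.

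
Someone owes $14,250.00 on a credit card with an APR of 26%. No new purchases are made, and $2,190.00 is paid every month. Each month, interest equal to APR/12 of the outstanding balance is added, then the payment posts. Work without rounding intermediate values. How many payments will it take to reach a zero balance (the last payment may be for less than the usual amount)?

Monthly rate r = 26%/12 = 2.16667% = 0.0216667.
Recurrence: B ← B·(1+r) − $2,190.00.
Month 1: interest $308.75; balance after payment $12,368.75.
Month 2: interest $267.99; balance after payment $10,446.74.
Closed form: n = −ln(1 − rB₀/P)/ln(1+r) = −ln(0.85902)/ln(1.02167) ≈ 7.089, so the balance reaches zero during payment 8.

8 months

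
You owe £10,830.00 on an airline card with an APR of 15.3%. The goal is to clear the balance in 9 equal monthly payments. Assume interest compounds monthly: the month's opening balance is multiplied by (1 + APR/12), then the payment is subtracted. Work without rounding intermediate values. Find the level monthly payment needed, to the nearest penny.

£1,281.34

Monthly rate r = 15.3%/12 = 1.275% = 0.01275.
Level-payment amortization: P = B₀·r / (1 − (1+r)^(−n)) = 10830.00·0.01275 / (1 − 1.01275^(−9)).
Denominator 1 − (1+r)^(−9) = 0.107764018.
P = 138.083 / 0.107764018 ≈ 1281.34.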